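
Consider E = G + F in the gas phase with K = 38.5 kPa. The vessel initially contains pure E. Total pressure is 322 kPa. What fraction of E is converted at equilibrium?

Take 1 mol E as basis and let X be its fractional conversion, so ξ = X.
Moles: n_E = 1 − X; n_G = X; n_F = X.
Summing: n_T = 1 + X.
y_i = n_i/n_T, p_i = y_i·P. K = p_G p_F / (p_E).
Equating to 38.5 kPa and solving on 0 < X < 1: X = 0.327.

X = 0.327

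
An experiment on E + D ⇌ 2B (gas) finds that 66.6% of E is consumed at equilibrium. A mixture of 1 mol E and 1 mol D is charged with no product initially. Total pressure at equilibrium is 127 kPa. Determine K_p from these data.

Take 1 mol E as basis and let X be its fractional conversion, so ξ = X.
Moles: n_E = 1 − X; n_D = 1 − X; n_B = 2X.
n_T stays at 2 (no change in mole number).
At X = 0.666: n_E = 0.334, n_D = 0.334, n_B = 1.33, n_T = 2.
p_i = (n_i/n_T)·P. K_p = p_B^2 / (p_E p_D) = 15.9.

K_p = 15.9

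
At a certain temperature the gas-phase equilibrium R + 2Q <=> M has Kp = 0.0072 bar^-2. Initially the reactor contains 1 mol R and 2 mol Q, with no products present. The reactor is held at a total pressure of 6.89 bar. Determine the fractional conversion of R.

Let X = conversion of R (basis 1 mol R); extent of reaction ξ = X.
Moles: n_R = 1 − X; n_Q = 2 − 2X; n_M = X.
Summing: n_T = 3 − 2X.
y_i = n_i/n_T, p_i = y_i·P. Kp = p_M / (p_R p_Q^2).
Substituting and setting equal to 0.0072 bar^-2 gives a polynomial in X; the root in (0,1) is X = 0.122.

X = 0.122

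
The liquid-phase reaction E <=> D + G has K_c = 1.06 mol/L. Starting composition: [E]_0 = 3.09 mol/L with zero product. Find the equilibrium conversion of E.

Let X = conversion of E; extent ξ = 3.09·X mol/L.
Concentrations: [E] = 3.09 − 3.09X; [D] = 3.09X; [G] = 3.09X.
K_c = [D] [G] / ([E]).
Solving K_c = 1.06 for X ∈ (0,1): X = 0.439.

X = 0.439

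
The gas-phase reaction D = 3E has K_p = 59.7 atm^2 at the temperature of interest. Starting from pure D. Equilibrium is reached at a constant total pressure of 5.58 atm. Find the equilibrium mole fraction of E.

y_E = 0.766

Take 1 mol D as basis and let X be its fractional conversion, so ξ = X.
At extent ξ: n_D = 1 − X; n_E = 3X.
Summing: n_T = 1 + 2X.
y_i = n_i/n_T, p_i = y_i·P. K_p = p_E^3 / (p_D).
This yields a degree-3 equation in X; solving on (0,1), X = 0.521.
Then n_E = 1.56, n_T = 2.04, so y_E = 0.766.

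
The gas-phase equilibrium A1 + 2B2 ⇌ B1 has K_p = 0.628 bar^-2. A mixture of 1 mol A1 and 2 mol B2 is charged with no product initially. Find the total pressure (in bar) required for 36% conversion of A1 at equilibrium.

P = 1.69 bar

Let X = conversion of A1 (basis 1 mol A1); extent of reaction ξ = X.
Mole table: n_A1 = 1 − X; n_B2 = 2 − 2X; n_B1 = X.
Total moles n_T = 3 − 2X.
K_p = p_B1 / (p_A1 p_B2^2) with p_i = (n_i/n_T)·P.
At X = 0.36: the mole-fraction product g(X) = Π y_i^ν_i = 1.785. Since K_p = g(X)·P^{-2}, P = (g/K_p)^(1/2) = (1.785/0.628)^(1/2) = 1.69 bar.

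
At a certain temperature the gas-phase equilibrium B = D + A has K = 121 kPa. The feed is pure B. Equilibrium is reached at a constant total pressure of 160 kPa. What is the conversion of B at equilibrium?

X = 0.656

Let X = conversion of B (basis 1 mol B); extent of reaction ξ = X.
At extent ξ: n_B = 1 − X; n_D = X; n_A = X.
n_T = Σnᵢ = 1 + X.
y_i = n_i/n_T, p_i = y_i·P. K = p_D p_A / (p_B).
Substituting and setting equal to 121 kPa gives a polynomial in X; the root in (0,1) is X = 0.656.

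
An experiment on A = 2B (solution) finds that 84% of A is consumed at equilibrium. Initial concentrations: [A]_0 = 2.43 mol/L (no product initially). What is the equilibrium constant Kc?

Let X = conversion of A.
Concentrations: [A] = 2.43 − 2.43X; [B] = 4.86X.
At X = 0.84: [A] = 0.389, [B] = 4.08.
Kc = [B]^2 / ([A]) = 42.9 mol/L.

Kc = 42.9 mol/L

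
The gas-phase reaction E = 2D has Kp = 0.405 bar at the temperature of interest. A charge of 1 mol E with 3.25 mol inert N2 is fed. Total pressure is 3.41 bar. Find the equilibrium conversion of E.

Let X = conversion of E (basis 1 mol E); extent of reaction ξ = X.
Mole table: n_E = 1 − X; n_D = 2X; n_I = 3.25 (inert).
Summing: n_T = 4.25 + X.
Mole fractions y_i = n_i/n_T; Kp = p_D^2 / (p_E) with p_i = y_i·P.
Equating to 0.405 bar and solving on 0 < X < 1: X = 0.306.

X = 0.306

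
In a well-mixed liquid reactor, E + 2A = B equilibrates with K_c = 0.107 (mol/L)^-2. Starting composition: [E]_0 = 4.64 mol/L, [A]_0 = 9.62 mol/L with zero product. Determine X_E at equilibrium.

Let X = conversion of E; extent ξ = 4.64·X mol/L.
Concentrations: [E] = 4.64 − 4.64X; [A] = 9.62 − 9.28X; [B] = 4.64X.
K_c = [B] / ([E] [A]^2).
This equals 0.107 at X = 0.618 (the root in 0 < X < 1).

X = 0.618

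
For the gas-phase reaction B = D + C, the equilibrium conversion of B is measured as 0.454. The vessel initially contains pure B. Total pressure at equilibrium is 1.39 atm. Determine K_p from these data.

K_p = 0.361 atm

Take 1 mol B as basis and let X be its fractional conversion, so ξ = X.
At extent ξ: n_B = 1 − X; n_D = X; n_C = X.
Total moles n_T = 1 + X.
At X = 0.454: n_B = 0.546, n_D = 0.454, n_C = 0.454, n_T = 1.45.
p_i = (n_i/n_T)·P. K_p = p_D p_C / (p_B) = 0.361 atm.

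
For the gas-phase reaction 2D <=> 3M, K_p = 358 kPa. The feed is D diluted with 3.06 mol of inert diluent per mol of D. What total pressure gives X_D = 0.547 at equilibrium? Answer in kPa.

P = 576 kPa

Take 1 mol D as basis and let X be its fractional conversion, so ξ = 0.5X.
At extent ξ: n_D = 1 − X; n_M = 1.5X; n_I = 3.06 (inert).
n_T = Σnᵢ = 4.06 + 0.5X.
K_p = p_M^3 / (p_D^2) with p_i = (n_i/n_T)·P.
At X = 0.547: the mole-fraction product g(X) = Π y_i^ν_i = 0.6212. Since K_p = g(X)·P^{1}, P = (K_p/g)^(1/1) = (358/0.6212)^(1/1) = 576 kPa.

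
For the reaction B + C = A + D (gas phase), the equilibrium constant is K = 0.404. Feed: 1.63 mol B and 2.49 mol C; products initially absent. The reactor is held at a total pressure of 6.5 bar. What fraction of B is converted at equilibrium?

Basis: 1.63 mol B initially; let X = conversion of B. Extent ξ = 1.63X.
At extent ξ: n_B = 1.63 − 1.63X; n_C = 2.49 − 1.63X; n_A = 1.63X; n_D = 1.63X.
Total moles n_T = 4.12 (Δν = 0, constant).
y_i = n_i/n_T, p_i = y_i·P. K = p_A p_D / (p_B p_C).
Equating to 0.404 and solving on 0 < X < 1: X = 0.474.

X = 0.474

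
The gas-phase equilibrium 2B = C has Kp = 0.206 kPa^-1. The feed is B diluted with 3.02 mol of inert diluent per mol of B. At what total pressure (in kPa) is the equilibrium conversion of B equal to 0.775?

P = 135 kPa

Let X = conversion of B (basis 1 mol B); extent of reaction ξ = 0.5X.
Mole table: n_B = 1 − X; n_C = 0.5X; n_I = 3.02 (inert).
Summing: n_T = 4.02 − 0.5X.
Kp = p_C / (p_B^2) with p_i = (n_i/n_T)·P.
At X = 0.775: the mole-fraction product g(X) = Π y_i^ν_i = 27.8. Since Kp = g(X)·P^{-1}, P = (g/Kp)^(1/1) = (27.8/0.206)^(1/1) = 135 kPa.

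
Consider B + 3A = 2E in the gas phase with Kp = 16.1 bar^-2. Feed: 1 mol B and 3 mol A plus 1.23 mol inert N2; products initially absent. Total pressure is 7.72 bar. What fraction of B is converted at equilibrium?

X = 0.809

Let X = conversion of B (basis 1 mol B); extent of reaction ξ = X.
Mole table: n_B = 1 − X; n_A = 3 − 3X; n_E = 2X; n_I = 1.23 (inert).
Total moles n_T = 5.23 − 2X.
With p_i = (n_i/n_T)P, Kp = p_E^2 / (p_B p_A^3).
This yields a degree-4 equation in X; solving on (0,1), X = 0.809.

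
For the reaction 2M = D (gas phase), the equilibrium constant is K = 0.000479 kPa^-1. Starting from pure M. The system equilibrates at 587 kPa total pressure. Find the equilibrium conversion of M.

Take 1 mol M as basis and let X be its fractional conversion, so ξ = 0.5X.
Moles: n_M = 1 − X; n_D = 0.5X.
n_T = Σnᵢ = 1 − 0.5X.
Mole fractions y_i = n_i/n_T; K = p_D / (p_M^2) with p_i = y_i·P.
Equating to 0.000479 kPa^-1 and solving on 0 < X < 1: X = 0.314.

X = 0.314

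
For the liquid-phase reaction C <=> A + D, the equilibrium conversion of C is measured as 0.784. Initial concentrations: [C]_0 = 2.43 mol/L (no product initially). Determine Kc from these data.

Let X = conversion of C.
Concentrations: [C] = 2.43 − 2.43X; [A] = 2.43X; [D] = 2.43X.
At X = 0.784: [C] = 0.525, [A] = 1.91, [D] = 1.91.
Kc = [A] [D] / ([C]) = 6.91 mol/L.

Kc = 6.91 mol/L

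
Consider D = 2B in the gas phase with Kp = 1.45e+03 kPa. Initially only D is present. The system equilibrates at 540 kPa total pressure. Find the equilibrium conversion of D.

Let X = conversion of D (basis 1 mol D); extent of reaction ξ = X.
Species balance: n_D = 1 − X; n_B = 2X.
Total moles n_T = 1 + X.
Mole fractions y_i = n_i/n_T; Kp = p_B^2 / (p_D) with p_i = y_i·P.
Equating to 1.45e+03 kPa and solving on 0 < X < 1: X = 0.634.

X = 0.634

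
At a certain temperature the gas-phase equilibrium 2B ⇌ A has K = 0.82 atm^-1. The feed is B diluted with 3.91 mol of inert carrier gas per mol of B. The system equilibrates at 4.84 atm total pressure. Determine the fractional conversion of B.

Let X = conversion of B (basis 1 mol B); extent of reaction ξ = 0.5X.
Moles: n_B = 1 − X; n_A = 0.5X; n_I = 3.91 (inert).
Summing: n_T = 4.91 − 0.5X.
Mole fractions y_i = n_i/n_T; K = p_A / (p_B^2) with p_i = y_i·P.
Substituting and setting equal to 0.82 atm^-1 gives a polynomial in X; the root in (0,1) is X = 0.473.

X = 0.473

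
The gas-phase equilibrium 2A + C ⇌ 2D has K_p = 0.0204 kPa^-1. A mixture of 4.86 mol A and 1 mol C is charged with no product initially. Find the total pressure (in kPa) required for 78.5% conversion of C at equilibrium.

Basis: 1 mol C initially; let X = conversion of C. Extent ξ = X.
Species balance: n_A = 4.86 − 2X; n_C = 1 − X; n_D = 2X.
n_T = Σnᵢ = 5.86 − X.
K_p = p_D^2 / (p_A^2 p_C) with p_i = (n_i/n_T)·P.
At X = 0.785: the mole-fraction product g(X) = Π y_i^ν_i = 5.375. Since K_p = g(X)·P^{-1}, P = (g/K_p)^(1/1) = (5.375/0.0204)^(1/1) = 263 kPa.

P = 263 kPa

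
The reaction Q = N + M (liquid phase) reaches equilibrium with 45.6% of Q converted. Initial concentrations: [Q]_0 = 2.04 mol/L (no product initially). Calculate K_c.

Let X = conversion of Q.
Concentrations: [Q] = 2.04 − 2.04X; [N] = 2.04X; [M] = 2.04X.
At X = 0.456: [Q] = 1.11, [N] = 0.93, [M] = 0.93.
K_c = [N] [M] / ([Q]) = 0.78 mol/L.

K_c = 0.78 mol/L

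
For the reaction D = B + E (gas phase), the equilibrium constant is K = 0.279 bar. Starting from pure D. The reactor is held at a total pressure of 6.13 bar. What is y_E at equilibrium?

y_E = 0.173

Take 1 mol D as basis and let X be its fractional conversion, so ξ = X.
Moles: n_D = 1 − X; n_B = X; n_E = X.
Summing: n_T = 1 + X.
With p_i = (n_i/n_T)P, K = p_B p_E / (p_D).
Setting this equal to 0.279 bar and taking the physical root (0 < X < 1) gives X = 0.209.
Then n_E = 0.209, n_T = 1.21, so y_E = 0.173.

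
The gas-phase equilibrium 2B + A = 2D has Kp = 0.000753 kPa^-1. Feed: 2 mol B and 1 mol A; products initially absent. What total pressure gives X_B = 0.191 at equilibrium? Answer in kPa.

Let X = conversion of B (basis 2 mol B); extent of reaction ξ = X.
Moles: n_B = 2 − 2X; n_A = 1 − X; n_D = 2X.
Summing: n_T = 3 − X.
Kp = p_D^2 / (p_B^2 p_A) with p_i = (n_i/n_T)·P.
At X = 0.191: the mole-fraction product g(X) = Π y_i^ν_i = 0.1935. Since Kp = g(X)·P^{-1}, P = (g/Kp)^(1/1) = (0.1935/0.000753)^(1/1) = 257 kPa.

P = 257 kPa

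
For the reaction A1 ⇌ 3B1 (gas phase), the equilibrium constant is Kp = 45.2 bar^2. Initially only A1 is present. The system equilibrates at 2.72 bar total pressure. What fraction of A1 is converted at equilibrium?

X = 0.722

Let X = conversion of A1 (basis 1 mol A1); extent of reaction ξ = X.
Moles: n_A1 = 1 − X; n_B1 = 3X.
n_T = Σnᵢ = 1 + 2X.
y_i = n_i/n_T, p_i = y_i·P. Kp = p_B1^3 / (p_A1).
This yields a degree-3 equation in X; solving on (0,1), X = 0.722.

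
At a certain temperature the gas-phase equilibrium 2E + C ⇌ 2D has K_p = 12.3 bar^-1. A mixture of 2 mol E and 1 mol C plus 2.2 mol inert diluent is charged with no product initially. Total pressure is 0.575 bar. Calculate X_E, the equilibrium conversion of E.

X = 0.471

Basis: 2 mol E initially; let X = conversion of E. Extent ξ = X.
Mole table: n_E = 2 − 2X; n_C = 1 − X; n_D = 2X; n_I = 2.2 (inert).
Summing: n_T = 5.2 − X.
Mole fractions y_i = n_i/n_T; K_p = p_D^2 / (p_E^2 p_C) with p_i = y_i·P.
Substituting and setting equal to 12.3 bar^-1 gives a polynomial in X; the root in (0,1) is X = 0.471.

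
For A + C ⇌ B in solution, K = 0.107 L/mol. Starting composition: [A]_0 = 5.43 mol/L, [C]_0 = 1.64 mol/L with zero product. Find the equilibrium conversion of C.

Let X = conversion of C; extent ξ = 1.64·X mol/L.
Concentrations: [A] = 5.43 − 1.64X; [C] = 1.64 − 1.64X; [B] = 1.64X.
K = [B] / ([A] [C]).
Solving K = 0.107 for X ∈ (0,1): X = 0.342.

X = 0.342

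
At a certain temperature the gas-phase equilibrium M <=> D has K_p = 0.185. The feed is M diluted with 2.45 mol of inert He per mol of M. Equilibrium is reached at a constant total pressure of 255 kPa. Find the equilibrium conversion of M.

Basis: 1 mol M initially; let X = conversion of M. Extent ξ = X.
Species balance: n_M = 1 − X; n_D = X; n_I = 2.45 (inert).
Since Δν = 0, n_T = 3.45 throughout.
With p_i = (n_i/n_T)P, K_p = p_D / (p_M).
Equating to 0.185 and solving on 0 < X < 1: X = 0.156.

X = 0.156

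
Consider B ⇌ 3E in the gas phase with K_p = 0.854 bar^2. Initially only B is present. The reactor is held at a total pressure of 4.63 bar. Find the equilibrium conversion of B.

X = 0.126

Take 1 mol B as basis and let X be its fractional conversion, so ξ = X.
At extent ξ: n_B = 1 − X; n_E = 3X.
Summing: n_T = 1 + 2X.
Mole fractions y_i = n_i/n_T; K_p = p_E^3 / (p_B) with p_i = y_i·P.
This yields a degree-3 equation in X; solving on (0,1), X = 0.126.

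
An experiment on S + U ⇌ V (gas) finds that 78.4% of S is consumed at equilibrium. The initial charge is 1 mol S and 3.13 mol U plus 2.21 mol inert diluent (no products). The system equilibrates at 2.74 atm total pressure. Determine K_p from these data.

K_p = 3.14 atm^-1

Basis: 1 mol S initially; let X = conversion of S. Extent ξ = X.
Mole table: n_S = 1 − X; n_U = 3.13 − X; n_V = X; n_I = 2.21 (inert).
Total moles n_T = 6.34 − X.
At X = 0.784: n_S = 0.216, n_U = 2.35, n_V = 0.784, n_T = 5.56.
p_i = (n_i/n_T)·P. K_p = p_V / (p_S p_U) = 3.14 atm^-1.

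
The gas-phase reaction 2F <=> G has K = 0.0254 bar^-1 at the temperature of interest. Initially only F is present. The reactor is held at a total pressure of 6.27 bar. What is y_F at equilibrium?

Basis: 1 mol F initially; let X = conversion of F. Extent ξ = 0.5X.
Mole table: n_F = 1 − X; n_G = 0.5X.
Summing: n_T = 1 − 0.5X.
Mole fractions y_i = n_i/n_T; K = p_G / (p_F^2) with p_i = y_i·P.
Substituting and setting equal to 0.0254 bar^-1 gives a polynomial in X; the root in (0,1) is X = 0.218.
Then n_F = 0.782, n_T = 0.891, so y_F = 0.877.

y_F = 0.877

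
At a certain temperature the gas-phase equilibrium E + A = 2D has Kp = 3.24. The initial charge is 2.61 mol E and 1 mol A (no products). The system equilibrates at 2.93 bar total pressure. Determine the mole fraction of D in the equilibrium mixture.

y_D = 0.383

Basis: 1 mol A initially; let X = conversion of A. Extent ξ = X.
Species balance: n_E = 2.61 − X; n_A = 1 − X; n_D = 2X.
n_T stays at 3.61 (no change in mole number).
With p_i = (n_i/n_T)P, Kp = p_D^2 / (p_E p_A).
Setting this equal to 3.24 and taking the physical root (0 < X < 1) gives X = 0.692.
Then n_D = 1.38, n_T = 3.61, so y_D = 0.383.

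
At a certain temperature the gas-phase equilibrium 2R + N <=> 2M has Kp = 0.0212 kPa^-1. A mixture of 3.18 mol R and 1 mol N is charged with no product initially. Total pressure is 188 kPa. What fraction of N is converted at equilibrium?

X = 0.625

Basis: 1 mol N initially; let X = conversion of N. Extent ξ = X.
Mole table: n_R = 3.18 − 2X; n_N = 1 − X; n_M = 2X.
n_T = Σnᵢ = 4.18 − X.
y_i = n_i/n_T, p_i = y_i·P. Kp = p_M^2 / (p_R^2 p_N).
This yields a degree-3 equation in X; solving on (0,1), X = 0.625.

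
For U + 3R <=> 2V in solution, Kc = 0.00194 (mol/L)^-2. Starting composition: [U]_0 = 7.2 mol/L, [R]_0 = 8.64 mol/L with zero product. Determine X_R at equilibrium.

X = 0.292

Let X = conversion of R; extent ξ = 8.64X/3 mol/L.
Concentrations: [U] = 7.2 − 2.88X; [R] = 8.64 − 8.64X; [V] = 5.76X.
Kc = [V]^2 / ([U] [R]^3).
Solving Kc = 0.00194 for X ∈ (0,1): X = 0.292.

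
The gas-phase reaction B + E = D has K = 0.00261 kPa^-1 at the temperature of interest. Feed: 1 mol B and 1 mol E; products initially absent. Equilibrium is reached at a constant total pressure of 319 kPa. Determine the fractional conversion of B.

X = 0.261

Basis: 1 mol B initially; let X = conversion of B. Extent ξ = X.
Mole table: n_B = 1 − X; n_E = 1 − X; n_D = X.
Summing: n_T = 2 − X.
With p_i = (n_i/n_T)P, K = p_D / (p_B p_E).
Setting this equal to 0.00261 kPa^-1 and taking the physical root (0 < X < 1) gives X = 0.261.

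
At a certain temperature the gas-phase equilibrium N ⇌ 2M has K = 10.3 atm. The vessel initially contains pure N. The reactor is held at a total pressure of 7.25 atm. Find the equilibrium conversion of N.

Let X = conversion of N (basis 1 mol N); extent of reaction ξ = X.
Mole table: n_N = 1 − X; n_M = 2X.
n_T = Σnᵢ = 1 + X.
With p_i = (n_i/n_T)P, K = p_M^2 / (p_N).
Substituting and setting equal to 10.3 atm gives a polynomial in X; the root in (0,1) is X = 0.512.

X = 0.512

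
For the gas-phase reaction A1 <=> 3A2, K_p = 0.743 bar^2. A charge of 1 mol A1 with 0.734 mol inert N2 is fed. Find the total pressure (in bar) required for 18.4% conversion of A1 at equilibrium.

Take 1 mol A1 as basis and let X be its fractional conversion, so ξ = X.
Species balance: n_A1 = 1 − X; n_A2 = 3X; n_I = 0.734 (inert).
Total moles n_T = 1.73 + 2X.
K_p = p_A2^3 / (p_A1) with p_i = (n_i/n_T)·P.
At X = 0.184: the mole-fraction product g(X) = Π y_i^ν_i = 0.04665. Since K_p = g(X)·P^{2}, P = (K_p/g)^(1/2) = (0.743/0.04665)^(1/2) = 3.99 bar.

P = 3.99 bar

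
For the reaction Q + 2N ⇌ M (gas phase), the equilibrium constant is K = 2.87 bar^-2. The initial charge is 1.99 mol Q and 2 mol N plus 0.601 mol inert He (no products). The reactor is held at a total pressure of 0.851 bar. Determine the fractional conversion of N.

X = 0.365

Let X = conversion of N (basis 2 mol N); extent of reaction ξ = X.
At extent ξ: n_Q = 1.99 − X; n_N = 2 − 2X; n_M = X; n_I = 0.601 (inert).
n_T = Σnᵢ = 4.59 − 2X.
With p_i = (n_i/n_T)P, K = p_M / (p_Q p_N^2).
Equating to 2.87 bar^-2 and solving on 0 < X < 1: X = 0.365.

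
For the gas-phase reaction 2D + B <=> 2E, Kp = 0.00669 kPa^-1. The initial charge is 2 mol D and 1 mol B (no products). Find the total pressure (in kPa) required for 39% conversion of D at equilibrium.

P = 261 kPa

Basis: 2 mol D initially; let X = conversion of D. Extent ξ = X.
At extent ξ: n_D = 2 − 2X; n_B = 1 − X; n_E = 2X.
n_T = Σnᵢ = 3 − X.
Kp = p_E^2 / (p_D^2 p_B) with p_i = (n_i/n_T)·P.
At X = 0.39: the mole-fraction product g(X) = Π y_i^ν_i = 1.749. Since Kp = g(X)·P^{-1}, P = (g/Kp)^(1/1) = (1.749/0.00669)^(1/1) = 261 kPa.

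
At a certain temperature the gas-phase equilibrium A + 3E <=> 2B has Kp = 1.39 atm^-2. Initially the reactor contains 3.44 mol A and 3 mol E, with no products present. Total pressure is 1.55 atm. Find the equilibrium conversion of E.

X = 0.512

Take 3 mol E as basis and let X be its fractional conversion, so ξ = X.
Species balance: n_A = 3.44 − X; n_E = 3 − 3X; n_B = 2X.
Summing: n_T = 6.44 − 2X.
y_i = n_i/n_T, p_i = y_i·P. Kp = p_B^2 / (p_A p_E^3).
Substituting and setting equal to 1.39 atm^-2 gives a polynomial in X; the root in (0,1) is X = 0.512.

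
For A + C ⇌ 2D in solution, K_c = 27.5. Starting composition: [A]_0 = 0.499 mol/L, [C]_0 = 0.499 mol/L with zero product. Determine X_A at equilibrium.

X = 0.724

Let X = conversion of A; extent ξ = 0.499·X mol/L.
Concentrations: [A] = 0.499 − 0.499X; [C] = 0.499 − 0.499X; [D] = 0.998X.
K_c = [D]^2 / ([A] [C]).
Equating to 27.5: the physical root is X = 0.724.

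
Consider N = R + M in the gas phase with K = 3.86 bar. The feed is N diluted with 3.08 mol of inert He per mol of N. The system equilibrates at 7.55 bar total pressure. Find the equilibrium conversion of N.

X = 0.764

Let X = conversion of N (basis 1 mol N); extent of reaction ξ = X.
At extent ξ: n_N = 1 − X; n_R = X; n_M = X; n_I = 3.08 (inert).
Summing: n_T = 4.08 + X.
Mole fractions y_i = n_i/n_T; K = p_R p_M / (p_N) with p_i = y_i·P.
This yields a degree-2 equation in X; solving on (0,1), X = 0.764.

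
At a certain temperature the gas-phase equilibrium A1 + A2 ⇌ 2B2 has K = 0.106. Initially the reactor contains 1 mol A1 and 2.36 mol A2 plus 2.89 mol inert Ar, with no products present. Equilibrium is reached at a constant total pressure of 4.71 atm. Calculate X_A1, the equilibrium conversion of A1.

X = 0.212

Basis: 1 mol A1 initially; let X = conversion of A1. Extent ξ = X.
At extent ξ: n_A1 = 1 − X; n_A2 = 2.36 − X; n_B2 = 2X; n_I = 2.89 (inert).
Since Δν = 0, n_T = 6.25 throughout.
y_i = n_i/n_T, p_i = y_i·P. K = p_B2^2 / (p_A1 p_A2).
This yields a degree-2 equation in X; solving on (0,1), X = 0.212.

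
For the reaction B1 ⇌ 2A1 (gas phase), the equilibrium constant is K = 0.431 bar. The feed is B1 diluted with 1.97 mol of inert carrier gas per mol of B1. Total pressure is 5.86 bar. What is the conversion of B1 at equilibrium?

Basis: 1 mol B1 initially; let X = conversion of B1. Extent ξ = X.
At extent ξ: n_B1 = 1 − X; n_A1 = 2X; n_I = 1.97 (inert).
Total moles n_T = 2.97 + X.
With p_i = (n_i/n_T)P, K = p_A1^2 / (p_B1).
Setting this equal to 0.431 bar and taking the physical root (0 < X < 1) gives X = 0.214.

X = 0.214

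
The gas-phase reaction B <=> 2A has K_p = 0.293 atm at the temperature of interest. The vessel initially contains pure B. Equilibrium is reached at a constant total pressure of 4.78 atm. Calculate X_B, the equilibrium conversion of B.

Let X = conversion of B (basis 1 mol B); extent of reaction ξ = X.
Species balance: n_B = 1 − X; n_A = 2X.
n_T = Σnᵢ = 1 + X.
Mole fractions y_i = n_i/n_T; K_p = p_A^2 / (p_B) with p_i = y_i·P.
Setting this equal to 0.293 atm and taking the physical root (0 < X < 1) gives X = 0.123.

X = 0.123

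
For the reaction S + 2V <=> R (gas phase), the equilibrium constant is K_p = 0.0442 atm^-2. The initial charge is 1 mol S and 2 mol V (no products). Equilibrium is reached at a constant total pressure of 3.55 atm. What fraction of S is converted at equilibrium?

X = 0.177

Basis: 1 mol S initially; let X = conversion of S. Extent ξ = X.
Moles: n_S = 1 − X; n_V = 2 − 2X; n_R = X.
Total moles n_T = 3 − 2X.
Mole fractions y_i = n_i/n_T; K_p = p_R / (p_S p_V^2) with p_i = y_i·P.
Setting this equal to 0.0442 atm^-2 and taking the physical root (0 < X < 1) gives X = 0.177.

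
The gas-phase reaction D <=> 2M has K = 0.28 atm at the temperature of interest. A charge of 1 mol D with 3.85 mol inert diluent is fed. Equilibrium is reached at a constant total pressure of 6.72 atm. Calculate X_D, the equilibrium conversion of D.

Let X = conversion of D (basis 1 mol D); extent of reaction ξ = X.
Species balance: n_D = 1 − X; n_M = 2X; n_I = 3.85 (inert).
Total moles n_T = 4.85 + X.
y_i = n_i/n_T, p_i = y_i·P. K = p_M^2 / (p_D).
This yields a degree-2 equation in X; solving on (0,1), X = 0.205.

X = 0.205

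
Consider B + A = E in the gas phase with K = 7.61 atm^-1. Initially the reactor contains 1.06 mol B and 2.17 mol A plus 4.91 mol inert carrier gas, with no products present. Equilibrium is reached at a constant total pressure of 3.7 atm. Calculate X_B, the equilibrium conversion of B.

Basis: 1.06 mol B initially; let X = conversion of B. Extent ξ = 1.06X.
Species balance: n_B = 1.06 − 1.06X; n_A = 2.17 − 1.06X; n_E = 1.06X; n_I = 4.91 (inert).
n_T = Σnᵢ = 8.14 − 1.06X.
With p_i = (n_i/n_T)P, K = p_E / (p_B p_A).
Setting this equal to 7.61 atm^-1 and taking the physical root (0 < X < 1) gives X = 0.833.

X = 0.833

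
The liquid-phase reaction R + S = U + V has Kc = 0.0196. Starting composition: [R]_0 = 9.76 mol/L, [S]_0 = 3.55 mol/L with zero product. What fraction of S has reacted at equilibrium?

X = 0.200

Let X = conversion of S; extent ξ = 3.55·X mol/L.
Concentrations: [R] = 9.76 − 3.55X; [S] = 3.55 − 3.55X; [U] = 3.55X; [V] = 3.55X.
Kc = [U] [V] / ([R] [S]).
Solving Kc = 0.0196 for X ∈ (0,1): X = 0.200.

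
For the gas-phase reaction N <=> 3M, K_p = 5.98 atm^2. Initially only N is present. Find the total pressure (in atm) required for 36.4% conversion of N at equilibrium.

Basis: 1 mol N initially; let X = conversion of N. Extent ξ = X.
At extent ξ: n_N = 1 − X; n_M = 3X.
Summing: n_T = 1 + 2X.
K_p = p_M^3 / (p_N) with p_i = (n_i/n_T)·P.
At X = 0.364: the mole-fraction product g(X) = Π y_i^ν_i = 0.6857. Since K_p = g(X)·P^{2}, P = (K_p/g)^(1/2) = (5.98/0.6857)^(1/2) = 2.95 atm.

P = 2.95 atm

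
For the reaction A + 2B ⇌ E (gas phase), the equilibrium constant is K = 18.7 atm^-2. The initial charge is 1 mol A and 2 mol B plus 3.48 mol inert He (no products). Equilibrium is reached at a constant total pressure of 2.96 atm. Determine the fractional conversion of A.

X = 0.698

Let X = conversion of A (basis 1 mol A); extent of reaction ξ = X.
Species balance: n_A = 1 − X; n_B = 2 − 2X; n_E = X; n_I = 3.48 (inert).
Total moles n_T = 6.48 − 2X.
Mole fractions y_i = n_i/n_T; K = p_E / (p_A p_B^2) with p_i = y_i·P.
Equating to 18.7 atm^-2 and solving on 0 < X < 1: X = 0.698.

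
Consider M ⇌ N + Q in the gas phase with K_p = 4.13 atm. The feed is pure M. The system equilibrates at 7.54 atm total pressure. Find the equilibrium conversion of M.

X = 0.595

Basis: 1 mol M initially; let X = conversion of M. Extent ξ = X.
Moles: n_M = 1 − X; n_N = X; n_Q = X.
n_T = Σnᵢ = 1 + X.
With p_i = (n_i/n_T)P, K_p = p_N p_Q / (p_M).
This yields a degree-2 equation in X; solving on (0,1), X = 0.595.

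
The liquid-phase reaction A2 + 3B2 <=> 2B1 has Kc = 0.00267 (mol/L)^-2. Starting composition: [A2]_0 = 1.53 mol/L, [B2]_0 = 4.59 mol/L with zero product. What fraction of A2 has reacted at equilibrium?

Let X = conversion of A2; extent ξ = 1.53·X mol/L.
Concentrations: [A2] = 1.53 − 1.53X; [B2] = 4.59 − 4.59X; [B1] = 3.06X.
Kc = [B1]^2 / ([A2] [B2]^3).
This equals 0.00267 at X = 0.149 (the root in 0 < X < 1).

X = 0.149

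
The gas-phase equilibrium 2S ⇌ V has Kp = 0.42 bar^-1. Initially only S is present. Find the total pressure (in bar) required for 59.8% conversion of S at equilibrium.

P = 3.09 bar

Basis: 1 mol S initially; let X = conversion of S. Extent ξ = 0.5X.
Mole table: n_S = 1 − X; n_V = 0.5X.
n_T = Σnᵢ = 1 − 0.5X.
Kp = p_V / (p_S^2) with p_i = (n_i/n_T)·P.
At X = 0.598: the mole-fraction product g(X) = Π y_i^ν_i = 1.297. Since Kp = g(X)·P^{-1}, P = (g/Kp)^(1/1) = (1.297/0.42)^(1/1) = 3.09 bar.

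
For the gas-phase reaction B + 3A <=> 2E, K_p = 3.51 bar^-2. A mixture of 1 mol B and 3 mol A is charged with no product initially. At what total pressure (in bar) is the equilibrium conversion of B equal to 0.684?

P = 3.7 bar

Take 1 mol B as basis and let X be its fractional conversion, so ξ = X.
Moles: n_B = 1 − X; n_A = 3 − 3X; n_E = 2X.
n_T = Σnᵢ = 4 − 2X.
K_p = p_E^2 / (p_B p_A^3) with p_i = (n_i/n_T)·P.
At X = 0.684: the mole-fraction product g(X) = Π y_i^ν_i = 48.15. Since K_p = g(X)·P^{-2}, P = (g/K_p)^(1/2) = (48.15/3.51)^(1/2) = 3.7 bar.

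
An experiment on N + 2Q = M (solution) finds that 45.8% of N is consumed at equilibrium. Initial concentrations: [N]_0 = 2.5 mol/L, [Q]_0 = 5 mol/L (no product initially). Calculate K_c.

K_c = 0.115 (mol/L)^-2

Let X = conversion of N.
Concentrations: [N] = 2.5 − 2.5X; [Q] = 5 − 5X; [M] = 2.5X.
At X = 0.458: [N] = 1.35, [Q] = 2.71, [M] = 1.15.
K_c = [M] / ([N] [Q]^2) = 0.115 (mol/L)^-2.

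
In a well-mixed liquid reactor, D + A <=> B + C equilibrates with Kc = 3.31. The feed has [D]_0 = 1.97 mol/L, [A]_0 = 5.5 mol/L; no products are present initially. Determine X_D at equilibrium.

X = 0.878

Let X = conversion of D; extent ξ = 1.97·X mol/L.
Concentrations: [D] = 1.97 − 1.97X; [A] = 5.5 − 1.97X; [B] = 1.97X; [C] = 1.97X.
Kc = [B] [C] / ([D] [A]).
Solving Kc = 3.31 for X ∈ (0,1): X = 0.878.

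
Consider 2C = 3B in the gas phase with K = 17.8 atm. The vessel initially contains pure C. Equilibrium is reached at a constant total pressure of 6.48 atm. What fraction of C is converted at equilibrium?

X = 0.575

Take 1 mol C as basis and let X be its fractional conversion, so ξ = 0.5X.
Species balance: n_C = 1 − X; n_B = 1.5X.
Total moles n_T = 1 + 0.5X.
Mole fractions y_i = n_i/n_T; K = p_B^3 / (p_C^2) with p_i = y_i·P.
Substituting and setting equal to 17.8 atm gives a polynomial in X; the root in (0,1) is X = 0.575.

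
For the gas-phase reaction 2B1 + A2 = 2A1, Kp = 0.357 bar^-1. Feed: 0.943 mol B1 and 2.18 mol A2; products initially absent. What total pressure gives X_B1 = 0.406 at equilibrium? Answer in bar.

P = 1.93 bar

Basis: 0.943 mol B1 initially; let X = conversion of B1. Extent ξ = 0.471X.
At extent ξ: n_B1 = 0.943 − 0.943X; n_A2 = 2.18 − 0.471X; n_A1 = 0.943X.
Total moles n_T = 3.12 − 0.471X.
Kp = p_A1^2 / (p_B1^2 p_A2) with p_i = (n_i/n_T)·P.
At X = 0.406: the mole-fraction product g(X) = Π y_i^ν_i = 0.6887. Since Kp = g(X)·P^{-1}, P = (g/Kp)^(1/1) = (0.6887/0.357)^(1/1) = 1.93 bar.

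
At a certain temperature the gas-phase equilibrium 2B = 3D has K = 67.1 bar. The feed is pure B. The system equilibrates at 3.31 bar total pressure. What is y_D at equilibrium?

y_D = 0.832

Let X = conversion of B (basis 1 mol B); extent of reaction ξ = 0.5X.
Mole table: n_B = 1 − X; n_D = 1.5X.
n_T = Σnᵢ = 1 + 0.5X.
y_i = n_i/n_T, p_i = y_i·P. K = p_D^3 / (p_B^2).
This yields a degree-3 equation in X; solving on (0,1), X = 0.767.
Then n_D = 1.15, n_T = 1.38, so y_D = 0.832.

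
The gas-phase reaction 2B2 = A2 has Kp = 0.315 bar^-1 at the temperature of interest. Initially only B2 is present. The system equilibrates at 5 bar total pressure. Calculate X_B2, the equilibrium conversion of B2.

Take 1 mol B2 as basis and let X be its fractional conversion, so ξ = 0.5X.
Mole table: n_B2 = 1 − X; n_A2 = 0.5X.
n_T = Σnᵢ = 1 − 0.5X.
With p_i = (n_i/n_T)P, Kp = p_A2 / (p_B2^2).
Setting this equal to 0.315 bar^-1 and taking the physical root (0 < X < 1) gives X = 0.630.

X = 0.630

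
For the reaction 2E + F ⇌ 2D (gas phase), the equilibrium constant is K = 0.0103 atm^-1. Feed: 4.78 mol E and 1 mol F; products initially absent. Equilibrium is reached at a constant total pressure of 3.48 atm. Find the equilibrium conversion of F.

X = 0.163

Let X = conversion of F (basis 1 mol F); extent of reaction ξ = X.
At extent ξ: n_E = 4.78 − 2X; n_F = 1 − X; n_D = 2X.
Summing: n_T = 5.78 − X.
With p_i = (n_i/n_T)P, K = p_D^2 / (p_E^2 p_F).
Setting this equal to 0.0103 atm^-1 and taking the physical root (0 < X < 1) gives X = 0.163.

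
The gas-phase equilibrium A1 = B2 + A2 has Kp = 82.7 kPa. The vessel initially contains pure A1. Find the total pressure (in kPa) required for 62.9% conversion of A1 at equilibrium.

Basis: 1 mol A1 initially; let X = conversion of A1. Extent ξ = X.
At extent ξ: n_A1 = 1 − X; n_B2 = X; n_A2 = X.
Total moles n_T = 1 + X.
Kp = p_B2 p_A2 / (p_A1) with p_i = (n_i/n_T)·P.
At X = 0.629: the mole-fraction product g(X) = Π y_i^ν_i = 0.6546. Since Kp = g(X)·P^{1}, P = (Kp/g)^(1/1) = (82.7/0.6546)^(1/1) = 126 kPa.

P = 126 kPa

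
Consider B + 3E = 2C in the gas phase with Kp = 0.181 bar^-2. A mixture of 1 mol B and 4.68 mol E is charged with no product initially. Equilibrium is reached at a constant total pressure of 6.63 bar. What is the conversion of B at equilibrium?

Take 1 mol B as basis and let X be its fractional conversion, so ξ = X.
At extent ξ: n_B = 1 − X; n_E = 4.68 − 3X; n_C = 2X.
Total moles n_T = 5.68 − 2X.
y_i = n_i/n_T, p_i = y_i·P. Kp = p_C^2 / (p_B p_E^3).
Setting this equal to 0.181 bar^-2 and taking the physical root (0 < X < 1) gives X = 0.715.

X = 0.715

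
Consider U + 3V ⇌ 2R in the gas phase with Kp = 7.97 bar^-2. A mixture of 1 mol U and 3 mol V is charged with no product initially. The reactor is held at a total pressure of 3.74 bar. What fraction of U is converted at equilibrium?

Let X = conversion of U (basis 1 mol U); extent of reaction ξ = X.
Moles: n_U = 1 − X; n_V = 3 − 3X; n_R = 2X.
Total moles n_T = 4 − 2X.
With p_i = (n_i/n_T)P, Kp = p_R^2 / (p_U p_V^3).
This yields a degree-4 equation in X; solving on (0,1), X = 0.739.

X = 0.739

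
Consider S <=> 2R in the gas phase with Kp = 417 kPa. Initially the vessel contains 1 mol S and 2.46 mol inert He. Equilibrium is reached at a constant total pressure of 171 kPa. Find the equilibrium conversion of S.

Take 1 mol S as basis and let X be its fractional conversion, so ξ = X.
At extent ξ: n_S = 1 − X; n_R = 2X; n_I = 2.46 (inert).
Total moles n_T = 3.46 + X.
y_i = n_i/n_T, p_i = y_i·P. Kp = p_R^2 / (p_S).
Setting this equal to 417 kPa and taking the physical root (0 < X < 1) gives X = 0.770.

X = 0.770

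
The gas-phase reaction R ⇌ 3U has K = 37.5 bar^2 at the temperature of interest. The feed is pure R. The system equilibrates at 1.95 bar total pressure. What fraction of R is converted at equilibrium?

Take 1 mol R as basis and let X be its fractional conversion, so ξ = X.
Mole table: n_R = 1 − X; n_U = 3X.
n_T = Σnᵢ = 1 + 2X.
Mole fractions y_i = n_i/n_T; K = p_U^3 / (p_R) with p_i = y_i·P.
Setting this equal to 37.5 bar^2 and taking the physical root (0 < X < 1) gives X = 0.795.

X = 0.795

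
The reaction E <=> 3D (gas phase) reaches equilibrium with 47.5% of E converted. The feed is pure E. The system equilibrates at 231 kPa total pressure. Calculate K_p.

K_p = 7.73e+04 kPa^2

Take 1 mol E as basis and let X be its fractional conversion, so ξ = X.
Mole table: n_E = 1 − X; n_D = 3X.
Summing: n_T = 1 + 2X.
At X = 0.475: n_E = 0.525, n_D = 1.42, n_T = 1.95.
p_i = (n_i/n_T)·P. K_p = p_D^3 / (p_E) = 7.73e+04 kPa^2.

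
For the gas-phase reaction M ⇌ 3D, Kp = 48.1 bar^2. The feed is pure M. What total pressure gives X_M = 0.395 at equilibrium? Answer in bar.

P = 7.49 bar

Take 1 mol M as basis and let X be its fractional conversion, so ξ = X.
Species balance: n_M = 1 − X; n_D = 3X.
Total moles n_T = 1 + 2X.
Kp = p_D^3 / (p_M) with p_i = (n_i/n_T)·P.
At X = 0.395: the mole-fraction product g(X) = Π y_i^ν_i = 0.8584. Since Kp = g(X)·P^{2}, P = (Kp/g)^(1/2) = (48.1/0.8584)^(1/2) = 7.49 bar.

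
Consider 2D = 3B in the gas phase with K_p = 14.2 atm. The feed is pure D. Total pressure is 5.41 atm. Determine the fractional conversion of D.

Basis: 1 mol D initially; let X = conversion of D. Extent ξ = 0.5X.
Moles: n_D = 1 − X; n_B = 1.5X.
Total moles n_T = 1 + 0.5X.
y_i = n_i/n_T, p_i = y_i·P. K_p = p_B^3 / (p_D^2).
Setting this equal to 14.2 atm and taking the physical root (0 < X < 1) gives X = 0.570.

X = 0.570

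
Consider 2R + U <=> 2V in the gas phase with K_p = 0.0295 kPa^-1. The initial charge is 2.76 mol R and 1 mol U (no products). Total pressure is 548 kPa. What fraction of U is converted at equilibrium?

Take 1 mol U as basis and let X be its fractional conversion, so ξ = X.
Moles: n_R = 2.76 − 2X; n_U = 1 − X; n_V = 2X.
n_T = Σnᵢ = 3.76 − X.
With p_i = (n_i/n_T)P, K_p = p_V^2 / (p_R^2 p_U).
Substituting and setting equal to 0.0295 kPa^-1 gives a polynomial in X; the root in (0,1) is X = 0.744.

X = 0.744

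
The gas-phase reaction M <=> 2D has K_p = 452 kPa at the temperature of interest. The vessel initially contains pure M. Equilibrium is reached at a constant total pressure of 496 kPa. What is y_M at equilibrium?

y_M = 0.398

Basis: 1 mol M initially; let X = conversion of M. Extent ξ = X.
Mole table: n_M = 1 − X; n_D = 2X.
n_T = Σnᵢ = 1 + X.
Mole fractions y_i = n_i/n_T; K_p = p_D^2 / (p_M) with p_i = y_i·P.
Equating to 452 kPa and solving on 0 < X < 1: X = 0.431.
Then n_M = 0.569, n_T = 1.43, so y_M = 0.398.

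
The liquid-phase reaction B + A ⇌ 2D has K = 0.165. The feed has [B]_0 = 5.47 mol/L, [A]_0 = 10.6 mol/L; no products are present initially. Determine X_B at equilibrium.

X = 0.232

Let X = conversion of B; extent ξ = 5.47·X mol/L.
Concentrations: [B] = 5.47 − 5.47X; [A] = 10.6 − 5.47X; [D] = 10.9X.
K = [D]^2 / ([B] [A]).
This equals 0.165 at X = 0.232 (the root in 0 < X < 1).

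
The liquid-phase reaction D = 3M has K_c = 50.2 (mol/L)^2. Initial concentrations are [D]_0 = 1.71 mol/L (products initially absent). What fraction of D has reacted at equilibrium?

Let X = conversion of D; extent ξ = 1.71·X mol/L.
Concentrations: [D] = 1.71 − 1.71X; [M] = 5.13X.
K_c = [M]^3 / ([D]).
Setting equal to 50.2 and solving for X on (0,1) gives X = 0.622.

X = 0.622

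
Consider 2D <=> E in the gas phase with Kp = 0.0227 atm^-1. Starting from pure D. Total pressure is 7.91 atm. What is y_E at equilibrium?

y_E = 0.135

Basis: 1 mol D initially; let X = conversion of D. Extent ξ = 0.5X.
At extent ξ: n_D = 1 − X; n_E = 0.5X.
Total moles n_T = 1 − 0.5X.
y_i = n_i/n_T, p_i = y_i·P. Kp = p_E / (p_D^2).
This yields a degree-2 equation in X; solving on (0,1), X = 0.237.
Then n_E = 0.119, n_T = 0.881, so y_E = 0.135.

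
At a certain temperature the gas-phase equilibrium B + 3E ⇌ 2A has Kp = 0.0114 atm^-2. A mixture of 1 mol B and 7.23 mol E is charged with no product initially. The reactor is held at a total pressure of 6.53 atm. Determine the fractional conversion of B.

X = 0.481

Basis: 1 mol B initially; let X = conversion of B. Extent ξ = X.
At extent ξ: n_B = 1 − X; n_E = 7.23 − 3X; n_A = 2X.
Summing: n_T = 8.23 − 2X.
Mole fractions y_i = n_i/n_T; Kp = p_A^2 / (p_B p_E^3) with p_i = y_i·P.
Substituting and setting equal to 0.0114 atm^-2 gives a polynomial in X; the root in (0,1) is X = 0.481.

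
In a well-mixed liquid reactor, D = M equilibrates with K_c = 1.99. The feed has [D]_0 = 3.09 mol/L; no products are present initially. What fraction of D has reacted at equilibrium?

X = 0.666

Let X = conversion of D; extent ξ = 3.09·X mol/L.
Concentrations: [D] = 3.09 − 3.09X; [M] = 3.09X.
K_c = [M] / ([D]).
Solving K_c = 1.99 for X ∈ (0,1): X = 0.666.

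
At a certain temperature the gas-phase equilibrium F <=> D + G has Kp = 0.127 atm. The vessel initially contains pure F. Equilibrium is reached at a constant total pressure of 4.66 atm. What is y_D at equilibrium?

y_D = 0.140

Basis: 1 mol F initially; let X = conversion of F. Extent ξ = X.
Mole table: n_F = 1 − X; n_D = X; n_G = X.
n_T = Σnᵢ = 1 + X.
Mole fractions y_i = n_i/n_T; Kp = p_D p_G / (p_F) with p_i = y_i·P.
Setting this equal to 0.127 atm and taking the physical root (0 < X < 1) gives X = 0.163.
Then n_D = 0.163, n_T = 1.16, so y_D = 0.140.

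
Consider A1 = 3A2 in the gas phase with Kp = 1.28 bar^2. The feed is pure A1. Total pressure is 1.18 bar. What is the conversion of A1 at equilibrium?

X = 0.405

Basis: 1 mol A1 initially; let X = conversion of A1. Extent ξ = X.
Species balance: n_A1 = 1 − X; n_A2 = 3X.
Summing: n_T = 1 + 2X.
y_i = n_i/n_T, p_i = y_i·P. Kp = p_A2^3 / (p_A1).
This yields a degree-3 equation in X; solving on (0,1), X = 0.405.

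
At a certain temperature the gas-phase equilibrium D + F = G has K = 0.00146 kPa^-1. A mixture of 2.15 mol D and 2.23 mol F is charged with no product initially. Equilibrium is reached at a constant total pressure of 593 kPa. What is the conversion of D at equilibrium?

Let X = conversion of D (basis 2.15 mol D); extent of reaction ξ = 2.15X.
Moles: n_D = 2.15 − 2.15X; n_F = 2.23 − 2.15X; n_G = 2.15X.
Summing: n_T = 4.38 − 2.15X.
Mole fractions y_i = n_i/n_T; K = p_G / (p_D p_F) with p_i = y_i·P.
Setting this equal to 0.00146 kPa^-1 and taking the physical root (0 < X < 1) gives X = 0.273.

X = 0.273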